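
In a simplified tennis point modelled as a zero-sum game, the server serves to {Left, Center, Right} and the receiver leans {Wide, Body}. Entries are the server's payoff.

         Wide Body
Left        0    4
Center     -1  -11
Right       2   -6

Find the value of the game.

Row minima: Left → 0, Center → -11, Right → -6; maximin = 0.
Column maxima: Wide → 2, Body → 4; minimax = 2.
0 ≠ 2, so there is no saddle point; optimal play is mixed.
Center is strictly dominated by Left, so the server never plays it.
On the remaining 2×2 (Left, Right vs Wide, Body):
Let the server play Left with probability p. Expected payoff against Wide: 0p + 2(1−p) = −2p + 2; against Body: 4p + (-6)(1−p) = 10p − 6.
Setting these equal: −2p + 2 = 10p − 6 ⇒ −12p = -8 ⇒ p = 2/3, and the value is (-2)·(2/3) + 2 = 2/3.
For the receiver: with q = P(Wide), equating Left's and Right's payoffs gives −4q + 4 = 8q − 6 ⇒ q = 5/6.

2/3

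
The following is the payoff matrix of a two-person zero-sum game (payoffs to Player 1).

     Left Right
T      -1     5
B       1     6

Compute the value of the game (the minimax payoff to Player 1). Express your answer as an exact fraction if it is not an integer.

1

Row minima: T → -1, B → 1; maximin = 1.
Column maxima: Left → 1, Right → 6; minimax = 1.
Since maximin = minimax = 1, there is a saddle point and the value is 1.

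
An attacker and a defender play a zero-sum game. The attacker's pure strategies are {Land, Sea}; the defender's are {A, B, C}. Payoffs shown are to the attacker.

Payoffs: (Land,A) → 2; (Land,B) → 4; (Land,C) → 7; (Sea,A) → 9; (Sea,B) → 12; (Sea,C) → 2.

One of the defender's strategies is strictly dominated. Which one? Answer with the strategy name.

B

A holds the attacker's payoff strictly below B in every row: 2 < 4, 9 < 12.
So B is strictly dominated for the defender.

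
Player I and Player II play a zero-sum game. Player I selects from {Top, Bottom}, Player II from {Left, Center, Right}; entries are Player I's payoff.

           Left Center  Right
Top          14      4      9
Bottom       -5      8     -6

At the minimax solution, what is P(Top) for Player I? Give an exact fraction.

14/19

Row minima: Top → 4, Bottom → -6; maximin = 4.
Column maxima: Left → 14, Center → 8, Right → 9; minimax = 8.
4 ≠ 8, so there is no saddle point; optimal play is mixed.
Left is strictly dominated by Right (it gives Player I strictly more in every row), so Player II never plays it.
On the remaining 2×2 (Top, Bottom vs Center, Right):
Let Player I play Top with probability p. Expected payoff against Center: 4p + 8(1−p) = −4p + 8; against Right: 9p + (-6)(1−p) = 15p − 6.
Setting these equal: −4p + 8 = 15p − 6 ⇒ −19p = -14 ⇒ p = 14/19, and the value is (-4)·(14/19) + 8 = 96/19.
For Player II: with q = P(Center), equating Top's and Bottom's payoffs gives −5q + 9 = 14q − 6 ⇒ q = 15/19.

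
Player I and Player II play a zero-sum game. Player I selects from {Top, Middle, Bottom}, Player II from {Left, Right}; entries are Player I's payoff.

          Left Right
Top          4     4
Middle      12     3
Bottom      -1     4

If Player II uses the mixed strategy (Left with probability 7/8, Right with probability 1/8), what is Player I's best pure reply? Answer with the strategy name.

Middle

Expected payoff of Top: (7/8)·4 + (1/8)·4 = 4.
Expected payoff of Middle: (7/8)·12 + (1/8)·3 = 87/8.
Expected payoff of Bottom: (7/8)·(-1) + (1/8)·4 = -3/8.
The largest is 87/8, so Player I's best response is Middle.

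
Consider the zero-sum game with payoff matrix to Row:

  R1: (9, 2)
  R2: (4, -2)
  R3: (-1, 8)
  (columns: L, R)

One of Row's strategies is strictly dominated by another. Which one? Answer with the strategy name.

R2

R1 gives a strictly higher payoff than R2 against every column: 9 > 4, 2 > -2.
So R2 is strictly dominated and Row never plays it.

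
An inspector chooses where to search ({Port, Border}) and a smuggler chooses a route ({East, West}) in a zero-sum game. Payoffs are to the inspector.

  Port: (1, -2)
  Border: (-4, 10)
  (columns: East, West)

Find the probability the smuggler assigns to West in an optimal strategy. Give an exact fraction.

Row minima: Port → -2, Border → -4; maximin = -2.
Column maxima: East → 1, West → 10; minimax = 1.
-2 ≠ 1, so there is no saddle point; optimal play is mixed.
Let the inspector play Port with probability p. Expected payoff against East: 1p + (-4)(1−p) = 5p − 4; against West: (-2)p + 10(1−p) = −12p + 10.
Setting these equal: 5p − 4 = −12p + 10 ⇒ 17p = 14 ⇒ p = 14/17, and the value is (5)·(14/17) − 4 = 2/17.
For the smuggler: with q = P(East), equating Port's and Border's payoffs gives 3q − 2 = −14q + 10 ⇒ q = 12/17.

5/17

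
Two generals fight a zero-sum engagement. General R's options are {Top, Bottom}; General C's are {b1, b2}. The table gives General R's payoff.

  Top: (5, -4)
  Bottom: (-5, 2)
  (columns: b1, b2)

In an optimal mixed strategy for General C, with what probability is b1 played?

Row minima: Top → -4, Bottom → -5; maximin = -4.
Column maxima: b1 → 5, b2 → 2; minimax = 2.
-4 ≠ 2, so there is no saddle point; optimal play is mixed.
Let General R play Top with probability p. Expected payoff against b1: 5p + (-5)(1−p) = 10p − 5; against b2: (-4)p + 2(1−p) = −6p + 2.
Setting these equal: 10p − 5 = −6p + 2 ⇒ 16p = 7 ⇒ p = 7/16, and the value is (10)·(7/16) − 5 = -5/8.
For General C: with q = P(b1), equating Top's and Bottom's payoffs gives 9q − 4 = −7q + 2 ⇒ q = 3/8.

3/8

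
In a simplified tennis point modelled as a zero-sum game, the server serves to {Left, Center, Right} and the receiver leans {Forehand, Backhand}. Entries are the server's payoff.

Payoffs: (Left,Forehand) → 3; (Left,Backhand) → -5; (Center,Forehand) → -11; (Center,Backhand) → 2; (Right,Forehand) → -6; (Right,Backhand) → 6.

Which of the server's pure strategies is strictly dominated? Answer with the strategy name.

Center

Right gives a strictly higher payoff than Center against every column: -6 > -11, 6 > 2.
So Center is strictly dominated and the server never plays it.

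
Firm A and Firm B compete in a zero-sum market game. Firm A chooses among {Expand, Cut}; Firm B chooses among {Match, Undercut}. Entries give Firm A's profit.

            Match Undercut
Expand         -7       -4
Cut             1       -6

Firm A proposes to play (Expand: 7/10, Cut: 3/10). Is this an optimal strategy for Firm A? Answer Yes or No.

Yes

Against Match this mix gives (7/10)·(-7) + (3/10)·1 = -23/5.
Against Undercut this mix gives (7/10)·(-4) + (3/10)·(-6) = -23/5.
All of Firm B's active replies (Match, Undercut) yield -23/5, and no column does worse for Firm A. The mix makes Firm B indifferent and guarantees -23/5, so it is optimal.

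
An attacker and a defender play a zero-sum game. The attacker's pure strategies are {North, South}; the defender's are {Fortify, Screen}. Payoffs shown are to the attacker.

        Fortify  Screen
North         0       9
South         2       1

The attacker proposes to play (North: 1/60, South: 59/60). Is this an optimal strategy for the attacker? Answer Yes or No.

Against Fortify this mix gives (1/60)·0 + (59/60)·2 = 59/30.
Against Screen this mix gives (1/60)·9 + (59/60)·1 = 17/15.
The defender will play Screen, holding the attacker to 17/15. Shifting weight toward the row that does better against Screen would raise this floor (the equalizing mix achieves 9/5 against both Screen and Fortify), so the proposed strategy is not optimal.

No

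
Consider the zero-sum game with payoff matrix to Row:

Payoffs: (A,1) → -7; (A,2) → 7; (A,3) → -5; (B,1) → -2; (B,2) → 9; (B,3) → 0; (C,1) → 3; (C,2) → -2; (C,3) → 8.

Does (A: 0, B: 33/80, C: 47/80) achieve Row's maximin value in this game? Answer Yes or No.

Against 1 this mix gives (33/80)·(-2) + (47/80)·3 = 15/16.
Against 2 this mix gives (33/80)·9 + (47/80)·(-2) = 203/80.
Against 3 this mix gives (33/80)·0 + (47/80)·8 = 47/10.
Column will play 1, holding Row to 15/16. Shifting weight toward the row that does better against 1 would raise this floor (the equalizing mix achieves 23/16 against both 1 and 2), so the proposed strategy is not optimal.

No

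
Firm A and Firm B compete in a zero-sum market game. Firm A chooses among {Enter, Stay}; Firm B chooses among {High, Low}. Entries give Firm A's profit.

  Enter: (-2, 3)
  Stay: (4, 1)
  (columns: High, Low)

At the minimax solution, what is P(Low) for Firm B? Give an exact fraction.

3/4

Row minima: Enter → -2, Stay → 1; maximin = 1.
Column maxima: High → 4, Low → 3; minimax = 3.
1 ≠ 3, so there is no saddle point; optimal play is mixed.
Let Firm A play Enter with probability p. Expected payoff against High: (-2)p + 4(1−p) = −6p + 4; against Low: 3p + 1(1−p) = 2p + 1.
Setting these equal: −6p + 4 = 2p + 1 ⇒ −8p = -3 ⇒ p = 3/8, and the value is (-6)·(3/8) + 4 = 7/4.
For Firm B: with q = P(High), equating Enter's and Stay's payoffs gives −5q + 3 = 3q + 1 ⇒ q = 1/4.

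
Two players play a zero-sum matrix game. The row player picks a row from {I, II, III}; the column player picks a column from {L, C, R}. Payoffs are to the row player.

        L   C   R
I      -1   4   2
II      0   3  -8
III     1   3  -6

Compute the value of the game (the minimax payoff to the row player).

-2/5

Row minima: I → -1, II → -8, III → -6; maximin = -1.
Column maxima: L → 1, C → 4, R → 2; minimax = 1.
-1 ≠ 1, so there is no saddle point; optimal play is mixed.
C is strictly dominated by L (it gives the row player strictly more in every row), so the column player never plays it.
With C eliminated, II is strictly dominated by III (III gives the row player strictly more in every remaining column), so the row player never plays it.
On the remaining 2×2 (I, III vs L, R):
Let the row player play I with probability p. Expected payoff against L: (-1)p + 1(1−p) = −2p + 1; against R: 2p + (-6)(1−p) = 8p − 6.
Setting these equal: −2p + 1 = 8p − 6 ⇒ −10p = -7 ⇒ p = 7/10, and the value is (-2)·(7/10) + 1 = -2/5.
For the column player: with q = P(L), equating I's and III's payoffs gives −3q + 2 = 7q − 6 ⇒ q = 4/5.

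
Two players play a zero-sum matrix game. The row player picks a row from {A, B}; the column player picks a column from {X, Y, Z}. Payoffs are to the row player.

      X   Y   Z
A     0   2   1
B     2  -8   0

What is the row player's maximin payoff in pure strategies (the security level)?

Row minima: A → 0, B → -8.
The best of these is 0.

0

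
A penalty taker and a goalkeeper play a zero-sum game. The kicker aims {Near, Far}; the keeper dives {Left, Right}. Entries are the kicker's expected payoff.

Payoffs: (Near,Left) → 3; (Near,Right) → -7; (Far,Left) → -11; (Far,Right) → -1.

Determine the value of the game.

-4

Row minima: Near → -7, Far → -11; maximin = -7.
Column maxima: Left → 3, Right → -1; minimax = -1.
-7 ≠ -1, so there is no saddle point; optimal play is mixed.
Let the kicker play Near with probability p. Expected payoff against Left: 3p + (-11)(1−p) = 14p − 11; against Right: (-7)p + (-1)(1−p) = −6p − 1.
Setting these equal: 14p − 11 = −6p − 1 ⇒ 20p = 10 ⇒ p = 1/2, and the value is (14)·(1/2) − 11 = -4.
For the keeper: with q = P(Left), equating Near's and Far's payoffs gives 10q − 7 = −10q − 1 ⇒ q = 3/10.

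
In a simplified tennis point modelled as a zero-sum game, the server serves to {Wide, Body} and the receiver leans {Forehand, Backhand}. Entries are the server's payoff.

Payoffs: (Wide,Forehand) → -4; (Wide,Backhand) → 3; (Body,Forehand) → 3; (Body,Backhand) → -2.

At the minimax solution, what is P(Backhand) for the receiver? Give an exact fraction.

Row minima: Wide → -4, Body → -2; maximin = -2.
Column maxima: Forehand → 3, Backhand → 3; minimax = 3.
-2 ≠ 3, so there is no saddle point; optimal play is mixed.
Let the server play Wide with probability p. Expected payoff against Forehand: (-4)p + 3(1−p) = −7p + 3; against Backhand: 3p + (-2)(1−p) = 5p − 2.
Setting these equal: −7p + 3 = 5p − 2 ⇒ −12p = -5 ⇒ p = 5/12, and the value is (-7)·(5/12) + 3 = 1/12.
For the receiver: with q = P(Forehand), equating Wide's and Body's payoffs gives −7q + 3 = 5q − 2 ⇒ q = 5/12.

7/12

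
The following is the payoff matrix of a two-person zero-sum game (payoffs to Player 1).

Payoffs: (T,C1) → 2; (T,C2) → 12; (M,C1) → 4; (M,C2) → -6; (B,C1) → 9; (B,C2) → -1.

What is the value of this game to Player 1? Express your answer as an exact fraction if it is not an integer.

11/2

Row minima: T → 2, M → -6, B → -1; maximin = 2.
Column maxima: C1 → 9, C2 → 12; minimax = 9.
2 ≠ 9, so there is no saddle point; optimal play is mixed.
M is strictly dominated by B, so Player 1 never plays it.
On the remaining 2×2 (T, B vs C1, C2):
Let Player 1 play T with probability p. Expected payoff against C1: 2p + 9(1−p) = −7p + 9; against C2: 12p + (-1)(1−p) = 13p − 1.
Setting these equal: −7p + 9 = 13p − 1 ⇒ −20p = -10 ⇒ p = 1/2, and the value is (-7)·(1/2) + 9 = 11/2.
For Player 2: with q = P(C1), equating T's and B's payoffs gives −10q + 12 = 10q − 1 ⇒ q = 13/20.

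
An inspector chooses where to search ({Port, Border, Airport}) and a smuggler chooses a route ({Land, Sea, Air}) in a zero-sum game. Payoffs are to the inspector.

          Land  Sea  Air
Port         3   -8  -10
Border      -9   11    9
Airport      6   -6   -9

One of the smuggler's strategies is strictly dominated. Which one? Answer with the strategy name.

Air holds the inspector's payoff strictly below Sea in every row: -10 < -8, 9 < 11, -9 < -6.
So Sea is strictly dominated for the smuggler.

Sea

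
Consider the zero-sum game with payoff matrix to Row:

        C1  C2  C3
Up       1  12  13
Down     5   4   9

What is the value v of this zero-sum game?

Row minima: Up → 1, Down → 4; maximin = 4.
Column maxima: C1 → 5, C2 → 12, C3 → 13; minimax = 5.
4 ≠ 5, so there is no saddle point; optimal play is mixed.
C3 is strictly dominated by C1 (it gives Row strictly more in every row), so Column never plays it.
On the remaining 2×2 (Up, Down vs C1, C2):
Let Row play Up with probability p. Expected payoff against C1: 1p + 5(1−p) = −4p + 5; against C2: 12p + 4(1−p) = 8p + 4.
Setting these equal: −4p + 5 = 8p + 4 ⇒ −12p = -1 ⇒ p = 1/12, and the value is (-4)·(1/12) + 5 = 14/3.
For Column: with q = P(C1), equating Up's and Down's payoffs gives −11q + 12 = q + 4 ⇒ q = 2/3.

14/3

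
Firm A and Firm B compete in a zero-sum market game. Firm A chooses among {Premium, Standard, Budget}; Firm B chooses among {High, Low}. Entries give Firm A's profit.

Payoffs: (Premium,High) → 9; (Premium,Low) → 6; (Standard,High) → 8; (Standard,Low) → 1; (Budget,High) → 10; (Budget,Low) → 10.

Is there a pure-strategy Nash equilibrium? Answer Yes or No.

Row minima: Premium → 6, Standard → 1, Budget → 10; maximin = 10.
Column maxima: High → 10, Low → 10; minimax = 10.
maximin = minimax = 10, so a saddle point exists.

Yes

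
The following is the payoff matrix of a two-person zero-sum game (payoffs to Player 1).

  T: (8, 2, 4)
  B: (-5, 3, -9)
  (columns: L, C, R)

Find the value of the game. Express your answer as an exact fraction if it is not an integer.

15/7

Row minima: T → 2, B → -9; maximin = 2.
Column maxima: L → 8, C → 3, R → 4; minimax = 3.
2 ≠ 3, so there is no saddle point; optimal play is mixed.
L is strictly dominated by R (it gives Player 1 strictly more in every row), so Player 2 never plays it.
On the remaining 2×2 (T, B vs C, R):
Let Player 1 play T with probability p. Expected payoff against C: 2p + 3(1−p) = −p + 3; against R: 4p + (-9)(1−p) = 13p − 9.
Setting these equal: −p + 3 = 13p − 9 ⇒ −14p = -12 ⇒ p = 6/7, and the value is (-1)·(6/7) + 3 = 15/7.
For Player 2: with q = P(C), equating T's and B's payoffs gives −2q + 4 = 12q − 9 ⇒ q = 13/14.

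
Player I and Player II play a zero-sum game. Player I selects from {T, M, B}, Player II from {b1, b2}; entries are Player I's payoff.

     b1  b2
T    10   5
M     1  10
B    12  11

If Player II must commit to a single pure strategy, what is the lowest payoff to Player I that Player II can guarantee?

Column maxima: b1 → 12, b2 → 11.
The smallest of these is 11.

11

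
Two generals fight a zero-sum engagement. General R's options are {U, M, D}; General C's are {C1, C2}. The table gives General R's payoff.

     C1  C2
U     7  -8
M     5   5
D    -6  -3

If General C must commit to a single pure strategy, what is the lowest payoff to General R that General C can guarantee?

5

Column maxima: C1 → 7, C2 → 5.
The smallest of these is 5.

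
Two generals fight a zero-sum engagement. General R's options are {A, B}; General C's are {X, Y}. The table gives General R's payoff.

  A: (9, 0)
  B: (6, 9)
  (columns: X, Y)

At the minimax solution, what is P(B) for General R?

Row minima: A → 0, B → 6; maximin = 6.
Column maxima: X → 9, Y → 9; minimax = 9.
6 ≠ 9, so there is no saddle point; optimal play is mixed.
Let General R play A with probability p. Expected payoff against X: 9p + 6(1−p) = 3p + 6; against Y: 0p + 9(1−p) = −9p + 9.
Setting these equal: 3p + 6 = −9p + 9 ⇒ 12p = 3 ⇒ p = 1/4, and the value is (3)·(1/4) + 6 = 27/4.
For General C: with q = P(X), equating A's and B's payoffs gives 9q = −3q + 9 ⇒ q = 3/4.

3/4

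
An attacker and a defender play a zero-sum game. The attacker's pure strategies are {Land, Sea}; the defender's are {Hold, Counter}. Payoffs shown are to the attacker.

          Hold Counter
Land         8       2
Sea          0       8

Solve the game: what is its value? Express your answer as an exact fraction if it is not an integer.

32/7

Row minima: Land → 2, Sea → 0; maximin = 2.
Column maxima: Hold → 8, Counter → 8; minimax = 8.
2 ≠ 8, so there is no saddle point; optimal play is mixed.
Let the attacker play Land with probability p. Expected payoff against Hold: 8p + 0(1−p) = 8p; against Counter: 2p + 8(1−p) = −6p + 8.
Setting these equal: 8p = −6p + 8 ⇒ 14p = 8 ⇒ p = 4/7, and the value is (8)·(4/7) = 32/7.
For the defender: with q = P(Hold), equating Land's and Sea's payoffs gives 6q + 2 = −8q + 8 ⇒ q = 3/7.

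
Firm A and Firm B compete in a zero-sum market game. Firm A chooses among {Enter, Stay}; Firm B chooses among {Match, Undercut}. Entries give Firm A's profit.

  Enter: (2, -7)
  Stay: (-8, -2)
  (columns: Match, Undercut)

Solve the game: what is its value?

Row minima: Enter → -7, Stay → -8; maximin = -7.
Column maxima: Match → 2, Undercut → -2; minimax = -2.
-7 ≠ -2, so there is no saddle point; optimal play is mixed.
Let Firm A play Enter with probability p. Expected payoff against Match: 2p + (-8)(1−p) = 10p − 8; against Undercut: (-7)p + (-2)(1−p) = −5p − 2.
Setting these equal: 10p − 8 = −5p − 2 ⇒ 15p = 6 ⇒ p = 2/5, and the value is (10)·(2/5) − 8 = -4.
For Firm B: with q = P(Match), equating Enter's and Stay's payoffs gives 9q − 7 = −6q − 2 ⇒ q = 1/3.

-4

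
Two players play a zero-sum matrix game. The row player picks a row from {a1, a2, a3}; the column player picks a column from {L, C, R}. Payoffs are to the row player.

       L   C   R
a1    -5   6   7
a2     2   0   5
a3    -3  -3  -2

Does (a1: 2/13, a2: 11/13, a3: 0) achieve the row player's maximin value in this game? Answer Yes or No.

Against L this mix gives (2/13)·(-5) + (11/13)·2 = 12/13.
Against C this mix gives (2/13)·6 + (11/13)·0 = 12/13.
Against R this mix gives (2/13)·7 + (11/13)·5 = 69/13.
All of the column player's active replies (L, C) yield 12/13, and no column does worse for the row player. The mix makes the column player indifferent and guarantees 12/13, so it is optimal.

Yes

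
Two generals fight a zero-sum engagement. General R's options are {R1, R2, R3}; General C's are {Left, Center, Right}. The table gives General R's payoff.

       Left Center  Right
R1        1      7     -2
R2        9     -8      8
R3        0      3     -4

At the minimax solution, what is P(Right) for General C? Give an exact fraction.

3/5

Row minima: R1 → -2, R2 → -8, R3 → -4; maximin = -2.
Column maxima: Left → 9, Center → 7, Right → 8; minimax = 7.
-2 ≠ 7, so there is no saddle point; optimal play is mixed.
R3 is strictly dominated by R1, so General R never plays it.
Left is strictly dominated by Right (it gives General R strictly more in every row), so General C never plays it.
On the remaining 2×2 (R1, R2 vs Center, Right):
Let General R play R1 with probability p. Expected payoff against Center: 7p + (-8)(1−p) = 15p − 8; against Right: (-2)p + 8(1−p) = −10p + 8.
Setting these equal: 15p − 8 = −10p + 8 ⇒ 25p = 16 ⇒ p = 16/25, and the value is (15)·(16/25) − 8 = 8/5.
For General C: with q = P(Center), equating R1's and R2's payoffs gives 9q − 2 = −16q + 8 ⇒ q = 2/5.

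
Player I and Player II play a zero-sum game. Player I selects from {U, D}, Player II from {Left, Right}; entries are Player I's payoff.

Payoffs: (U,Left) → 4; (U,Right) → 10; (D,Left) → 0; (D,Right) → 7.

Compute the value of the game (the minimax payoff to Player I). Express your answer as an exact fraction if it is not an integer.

Row minima: U → 4, D → 0; maximin = 4.
Column maxima: Left → 4, Right → 10; minimax = 4.
Since maximin = minimax = 4, there is a saddle point and the value is 4.

4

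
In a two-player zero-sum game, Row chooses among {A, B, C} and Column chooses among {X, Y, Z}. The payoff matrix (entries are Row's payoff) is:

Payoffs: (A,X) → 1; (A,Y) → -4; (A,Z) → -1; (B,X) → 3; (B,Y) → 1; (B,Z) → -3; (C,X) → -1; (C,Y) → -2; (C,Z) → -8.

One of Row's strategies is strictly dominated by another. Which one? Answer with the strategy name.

C

B gives a strictly higher payoff than C against every column: 3 > -1, 1 > -2, -3 > -8.
So C is strictly dominated and Row never plays it.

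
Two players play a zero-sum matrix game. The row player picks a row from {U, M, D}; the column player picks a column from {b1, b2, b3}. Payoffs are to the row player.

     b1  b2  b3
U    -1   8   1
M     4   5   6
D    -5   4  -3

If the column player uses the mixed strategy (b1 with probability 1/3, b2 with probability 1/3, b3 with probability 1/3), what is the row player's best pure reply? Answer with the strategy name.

M

Expected payoff of U: (1/3)·(-1) + (1/3)·8 + (1/3)·1 = 8/3.
Expected payoff of M: (1/3)·4 + (1/3)·5 + (1/3)·6 = 5.
Expected payoff of D: (1/3)·(-5) + (1/3)·4 + (1/3)·(-3) = -4/3.
The largest is 5, so the row player's best response is M.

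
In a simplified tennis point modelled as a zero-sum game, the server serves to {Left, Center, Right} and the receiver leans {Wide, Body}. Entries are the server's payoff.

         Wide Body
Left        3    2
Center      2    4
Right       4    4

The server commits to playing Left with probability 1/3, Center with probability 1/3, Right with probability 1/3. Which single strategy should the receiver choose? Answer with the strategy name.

If the receiver plays Wide, the server's expected payoff is (1/3)·3 + (1/3)·2 + (1/3)·4 = 3.
If the receiver plays Body, the server's expected payoff is (1/3)·2 + (1/3)·4 + (1/3)·4 = 10/3.
The receiver minimizes the server's payoff; the smallest is 3, so the best response is Wide.

Wide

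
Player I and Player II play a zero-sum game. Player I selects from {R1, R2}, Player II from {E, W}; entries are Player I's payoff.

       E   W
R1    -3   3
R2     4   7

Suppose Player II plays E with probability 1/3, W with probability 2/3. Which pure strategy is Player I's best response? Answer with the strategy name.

Expected payoff of R1: (1/3)·(-3) + (2/3)·3 = 1.
Expected payoff of R2: (1/3)·4 + (2/3)·7 = 6.
The largest is 6, so Player I's best response is R2.

R2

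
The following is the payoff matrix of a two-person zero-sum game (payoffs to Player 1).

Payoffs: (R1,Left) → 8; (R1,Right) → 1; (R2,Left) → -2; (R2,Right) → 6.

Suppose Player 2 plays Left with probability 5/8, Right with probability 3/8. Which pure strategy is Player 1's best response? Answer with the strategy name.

Expected payoff of R1: (5/8)·8 + (3/8)·1 = 43/8.
Expected payoff of R2: (5/8)·(-2) + (3/8)·6 = 1.
The largest is 43/8, so Player 1's best response is R1.

R1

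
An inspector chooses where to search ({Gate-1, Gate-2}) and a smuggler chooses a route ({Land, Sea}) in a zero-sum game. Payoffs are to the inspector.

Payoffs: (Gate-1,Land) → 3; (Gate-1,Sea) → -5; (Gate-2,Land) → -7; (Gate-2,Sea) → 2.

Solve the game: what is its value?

-29/17

Row minima: Gate-1 → -5, Gate-2 → -7; maximin = -5.
Column maxima: Land → 3, Sea → 2; minimax = 2.
-5 ≠ 2, so there is no saddle point; optimal play is mixed.
Let the inspector play Gate-1 with probability p. Expected payoff against Land: 3p + (-7)(1−p) = 10p − 7; against Sea: (-5)p + 2(1−p) = −7p + 2.
Setting these equal: 10p − 7 = −7p + 2 ⇒ 17p = 9 ⇒ p = 9/17, and the value is (10)·(9/17) − 7 = -29/17.
For the smuggler: with q = P(Land), equating Gate-1's and Gate-2's payoffs gives 8q − 5 = −9q + 2 ⇒ q = 7/17.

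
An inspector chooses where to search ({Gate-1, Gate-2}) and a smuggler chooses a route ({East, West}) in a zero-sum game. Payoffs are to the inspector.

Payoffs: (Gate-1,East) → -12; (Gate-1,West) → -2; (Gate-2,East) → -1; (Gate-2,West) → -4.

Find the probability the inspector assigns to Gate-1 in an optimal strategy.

Row minima: Gate-1 → -12, Gate-2 → -4; maximin = -4.
Column maxima: East → -1, West → -2; minimax = -2.
-4 ≠ -2, so there is no saddle point; optimal play is mixed.
Let the inspector play Gate-1 with probability p. Expected payoff against East: (-12)p + (-1)(1−p) = −11p − 1; against West: (-2)p + (-4)(1−p) = 2p − 4.
Setting these equal: −11p − 1 = 2p − 4 ⇒ −13p = -3 ⇒ p = 3/13, and the value is (-11)·(3/13) − 1 = -46/13.
For the smuggler: with q = P(East), equating Gate-1's and Gate-2's payoffs gives −10q − 2 = 3q − 4 ⇒ q = 2/13.

3/13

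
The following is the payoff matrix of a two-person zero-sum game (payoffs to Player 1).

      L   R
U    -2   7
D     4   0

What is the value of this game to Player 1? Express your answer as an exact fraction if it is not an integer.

28/13

Row minima: U → -2, D → 0; maximin = 0.
Column maxima: L → 4, R → 7; minimax = 4.
0 ≠ 4, so there is no saddle point; optimal play is mixed.
Let Player 1 play U with probability p. Expected payoff against L: (-2)p + 4(1−p) = −6p + 4; against R: 7p + 0(1−p) = 7p.
Setting these equal: −6p + 4 = 7p ⇒ −13p = -4 ⇒ p = 4/13, and the value is (-6)·(4/13) + 4 = 28/13.
For Player 2: with q = P(L), equating U's and D's payoffs gives −9q + 7 = 4q ⇒ q = 7/13.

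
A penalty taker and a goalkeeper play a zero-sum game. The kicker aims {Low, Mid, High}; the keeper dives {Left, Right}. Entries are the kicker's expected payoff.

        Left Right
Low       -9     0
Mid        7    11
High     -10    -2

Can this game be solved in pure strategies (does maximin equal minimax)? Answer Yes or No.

Yes

Row minima: Low → -9, Mid → 7, High → -10; maximin = 7.
Column maxima: Left → 7, Right → 11; minimax = 7.
maximin = minimax = 7, so a saddle point exists.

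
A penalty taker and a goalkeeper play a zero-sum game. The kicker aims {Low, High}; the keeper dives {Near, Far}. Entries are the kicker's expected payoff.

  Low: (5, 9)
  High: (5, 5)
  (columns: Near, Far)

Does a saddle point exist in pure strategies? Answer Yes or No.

Row minima: Low → 5, High → 5; maximin = 5.
Column maxima: Near → 5, Far → 9; minimax = 5.
maximin = minimax = 5, so a saddle point exists.

Yes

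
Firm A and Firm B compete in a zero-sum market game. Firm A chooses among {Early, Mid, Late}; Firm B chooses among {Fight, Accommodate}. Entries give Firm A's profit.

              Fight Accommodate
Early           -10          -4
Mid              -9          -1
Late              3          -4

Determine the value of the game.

Row minima: Early → -10, Mid → -9, Late → -4; maximin = -4.
Column maxima: Fight → 3, Accommodate → -1; minimax = -1.
-4 ≠ -1, so there is no saddle point; optimal play is mixed.
Early is strictly dominated by Mid, so Firm A never plays it.
On the remaining 2×2 (Mid, Late vs Fight, Accommodate):
Let Firm A play Mid with probability p. Expected payoff against Fight: (-9)p + 3(1−p) = −12p + 3; against Accommodate: (-1)p + (-4)(1−p) = 3p − 4.
Setting these equal: −12p + 3 = 3p − 4 ⇒ −15p = -7 ⇒ p = 7/15, and the value is (-12)·(7/15) + 3 = -13/5.
For Firm B: with q = P(Fight), equating Mid's and Late's payoffs gives −8q − 1 = 7q − 4 ⇒ q = 1/5.

-13/5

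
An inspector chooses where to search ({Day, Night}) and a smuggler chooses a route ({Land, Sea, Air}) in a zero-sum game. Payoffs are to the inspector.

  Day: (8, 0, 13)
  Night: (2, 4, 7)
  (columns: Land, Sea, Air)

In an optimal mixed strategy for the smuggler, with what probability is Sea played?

3/5

Row minima: Day → 0, Night → 2; maximin = 2.
Column maxima: Land → 8, Sea → 4, Air → 13; minimax = 4.
2 ≠ 4, so there is no saddle point; optimal play is mixed.
Air is strictly dominated by Land (it gives the inspector strictly more in every row), so the smuggler never plays it.
On the remaining 2×2 (Day, Night vs Land, Sea):
Let the inspector play Day with probability p. Expected payoff against Land: 8p + 2(1−p) = 6p + 2; against Sea: 0p + 4(1−p) = −4p + 4.
Setting these equal: 6p + 2 = −4p + 4 ⇒ 10p = 2 ⇒ p = 1/5, and the value is (6)·(1/5) + 2 = 16/5.
For the smuggler: with q = P(Land), equating Day's and Night's payoffs gives 8q = −2q + 4 ⇒ q = 2/5.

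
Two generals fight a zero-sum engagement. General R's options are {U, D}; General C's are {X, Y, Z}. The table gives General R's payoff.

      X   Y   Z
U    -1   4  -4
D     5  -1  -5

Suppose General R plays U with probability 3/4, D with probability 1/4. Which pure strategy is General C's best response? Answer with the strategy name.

Z

If General C plays X, General R's expected payoff is (3/4)·(-1) + (1/4)·5 = 1/2.
If General C plays Y, General R's expected payoff is (3/4)·4 + (1/4)·(-1) = 11/4.
If General C plays Z, General R's expected payoff is (3/4)·(-4) + (1/4)·(-5) = -17/4.
General C minimizes General R's payoff; the smallest is -17/4, so the best response is Z.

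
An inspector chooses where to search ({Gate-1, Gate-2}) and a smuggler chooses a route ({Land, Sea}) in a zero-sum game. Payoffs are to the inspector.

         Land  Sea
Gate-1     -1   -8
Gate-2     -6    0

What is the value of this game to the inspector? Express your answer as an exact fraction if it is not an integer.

-48/13

Row minima: Gate-1 → -8, Gate-2 → -6; maximin = -6.
Column maxima: Land → -1, Sea → 0; minimax = -1.
-6 ≠ -1, so there is no saddle point; optimal play is mixed.
Let the inspector play Gate-1 with probability p. Expected payoff against Land: (-1)p + (-6)(1−p) = 5p − 6; against Sea: (-8)p + 0(1−p) = −8p.
Setting these equal: 5p − 6 = −8p ⇒ 13p = 6 ⇒ p = 6/13, and the value is (5)·(6/13) − 6 = -48/13.
For the smuggler: with q = P(Land), equating Gate-1's and Gate-2's payoffs gives 7q − 8 = −6q ⇒ q = 8/13.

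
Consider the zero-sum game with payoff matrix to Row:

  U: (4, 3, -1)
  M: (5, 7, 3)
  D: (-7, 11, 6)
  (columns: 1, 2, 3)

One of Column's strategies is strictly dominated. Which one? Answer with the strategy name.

2

3 holds Row's payoff strictly below 2 in every row: -1 < 3, 3 < 7, 6 < 11.
So 2 is strictly dominated for Column.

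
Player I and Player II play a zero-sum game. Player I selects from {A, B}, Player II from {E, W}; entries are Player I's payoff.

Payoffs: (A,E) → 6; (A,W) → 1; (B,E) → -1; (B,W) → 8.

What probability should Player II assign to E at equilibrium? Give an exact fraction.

Row minima: A → 1, B → -1; maximin = 1.
Column maxima: E → 6, W → 8; minimax = 6.
1 ≠ 6, so there is no saddle point; optimal play is mixed.
Let Player I play A with probability p. Expected payoff against E: 6p + (-1)(1−p) = 7p − 1; against W: 1p + 8(1−p) = −7p + 8.
Setting these equal: 7p − 1 = −7p + 8 ⇒ 14p = 9 ⇒ p = 9/14, and the value is (7)·(9/14) − 1 = 7/2.
For Player II: with q = P(E), equating A's and B's payoffs gives 5q + 1 = −9q + 8 ⇒ q = 1/2.

1/2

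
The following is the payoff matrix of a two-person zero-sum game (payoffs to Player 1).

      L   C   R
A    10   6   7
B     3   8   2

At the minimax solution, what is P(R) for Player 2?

Row minima: A → 6, B → 2; maximin = 6.
Column maxima: L → 10, C → 8, R → 7; minimax = 7.
6 ≠ 7, so there is no saddle point; optimal play is mixed.
L is strictly dominated by R (it gives Player 1 strictly more in every row), so Player 2 never plays it.
On the remaining 2×2 (A, B vs C, R):
Let Player 1 play A with probability p. Expected payoff against C: 6p + 8(1−p) = −2p + 8; against R: 7p + 2(1−p) = 5p + 2.
Setting these equal: −2p + 8 = 5p + 2 ⇒ −7p = -6 ⇒ p = 6/7, and the value is (-2)·(6/7) + 8 = 44/7.
For Player 2: with q = P(C), equating A's and B's payoffs gives −q + 7 = 6q + 2 ⇒ q = 5/7.

2/7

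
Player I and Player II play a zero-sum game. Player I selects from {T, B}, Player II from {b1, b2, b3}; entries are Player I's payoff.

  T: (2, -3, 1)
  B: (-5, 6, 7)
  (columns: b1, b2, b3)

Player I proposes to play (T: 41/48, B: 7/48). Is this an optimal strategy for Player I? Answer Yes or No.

Against b1 this mix gives (41/48)·2 + (7/48)·(-5) = 47/48.
Against b2 this mix gives (41/48)·(-3) + (7/48)·6 = -27/16.
Against b3 this mix gives (41/48)·1 + (7/48)·7 = 15/8.
Player II will play b2, holding Player I to -27/16. Shifting weight toward the row that does better against b2 would raise this floor (the equalizing mix achieves -3/16 against both b2 and b1), so the proposed strategy is not optimal.

No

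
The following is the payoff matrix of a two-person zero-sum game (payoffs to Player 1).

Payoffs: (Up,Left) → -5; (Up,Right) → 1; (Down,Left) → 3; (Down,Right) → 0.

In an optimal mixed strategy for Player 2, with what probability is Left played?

Row minima: Up → -5, Down → 0; maximin = 0.
Column maxima: Left → 3, Right → 1; minimax = 1.
0 ≠ 1, so there is no saddle point; optimal play is mixed.
Let Player 1 play Up with probability p. Expected payoff against Left: (-5)p + 3(1−p) = −8p + 3; against Right: 1p + 0(1−p) = p.
Setting these equal: −8p + 3 = p ⇒ −9p = -3 ⇒ p = 1/3, and the value is (-8)·(1/3) + 3 = 1/3.
For Player 2: with q = P(Left), equating Up's and Down's payoffs gives −6q + 1 = 3q ⇒ q = 1/9.

1/9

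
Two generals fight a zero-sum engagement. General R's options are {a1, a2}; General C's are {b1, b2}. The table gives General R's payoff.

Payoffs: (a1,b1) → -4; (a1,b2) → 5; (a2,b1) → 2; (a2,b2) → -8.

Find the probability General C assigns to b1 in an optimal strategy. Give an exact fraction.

13/19

Row minima: a1 → -4, a2 → -8; maximin = -4.
Column maxima: b1 → 2, b2 → 5; minimax = 2.
-4 ≠ 2, so there is no saddle point; optimal play is mixed.
Let General R play a1 with probability p. Expected payoff against b1: (-4)p + 2(1−p) = −6p + 2; against b2: 5p + (-8)(1−p) = 13p − 8.
Setting these equal: −6p + 2 = 13p − 8 ⇒ −19p = -10 ⇒ p = 10/19, and the value is (-6)·(10/19) + 2 = -22/19.
For General C: with q = P(b1), equating a1's and a2's payoffs gives −9q + 5 = 10q − 8 ⇒ q = 13/19.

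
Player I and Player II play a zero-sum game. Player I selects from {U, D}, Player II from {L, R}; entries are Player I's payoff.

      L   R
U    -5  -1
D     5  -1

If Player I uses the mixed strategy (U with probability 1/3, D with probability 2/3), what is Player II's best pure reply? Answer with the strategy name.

If Player II plays L, Player I's expected payoff is (1/3)·(-5) + (2/3)·5 = 5/3.
If Player II plays R, Player I's expected payoff is (1/3)·(-1) + (2/3)·(-1) = -1.
Player II minimizes Player I's payoff; the smallest is -1, so the best response is R.

R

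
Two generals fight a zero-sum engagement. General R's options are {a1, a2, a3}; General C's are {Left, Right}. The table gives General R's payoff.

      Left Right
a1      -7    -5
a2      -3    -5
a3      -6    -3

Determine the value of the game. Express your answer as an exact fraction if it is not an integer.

Row minima: a1 → -7, a2 → -5, a3 → -6; maximin = -5.
Column maxima: Left → -3, Right → -3; minimax = -3.
-5 ≠ -3, so there is no saddle point; optimal play is mixed.
a1 is strictly dominated by a3, so General R never plays it.
On the remaining 2×2 (a2, a3 vs Left, Right):
Let General R play a2 with probability p. Expected payoff against Left: (-3)p + (-6)(1−p) = 3p − 6; against Right: (-5)p + (-3)(1−p) = −2p − 3.
Setting these equal: 3p − 6 = −2p − 3 ⇒ 5p = 3 ⇒ p = 3/5, and the value is (3)·(3/5) − 6 = -21/5.
For General C: with q = P(Left), equating a2's and a3's payoffs gives 2q − 5 = −3q − 3 ⇒ q = 2/5.

-21/5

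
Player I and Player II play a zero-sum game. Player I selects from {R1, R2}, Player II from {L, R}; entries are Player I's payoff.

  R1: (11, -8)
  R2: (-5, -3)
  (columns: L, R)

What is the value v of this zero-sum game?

-73/21

Row minima: R1 → -8, R2 → -5; maximin = -5.
Column maxima: L → 11, R → -3; minimax = -3.
-5 ≠ -3, so there is no saddle point; optimal play is mixed.
Let Player I play R1 with probability p. Expected payoff against L: 11p + (-5)(1−p) = 16p − 5; against R: (-8)p + (-3)(1−p) = −5p − 3.
Setting these equal: 16p − 5 = −5p − 3 ⇒ 21p = 2 ⇒ p = 2/21, and the value is (16)·(2/21) − 5 = -73/21.
For Player II: with q = P(L), equating R1's and R2's payoffs gives 19q − 8 = −2q − 3 ⇒ q = 5/21.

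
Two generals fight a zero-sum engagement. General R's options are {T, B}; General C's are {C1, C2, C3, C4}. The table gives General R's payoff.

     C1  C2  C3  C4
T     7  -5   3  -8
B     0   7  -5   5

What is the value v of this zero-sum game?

-25/21

Row minima: T → -8, B → -5; maximin = -5.
Column maxima: C1 → 7, C2 → 7, C3 → 3, C4 → 5; minimax = 3.
-5 ≠ 3, so there is no saddle point; optimal play is mixed.
C1 is strictly dominated by C3 (it gives General R strictly more in every row), so General C never plays it.
C2 is strictly dominated by C4 (it gives General R strictly more in every row), so General C never plays it.
On the remaining 2×2 (T, B vs C3, C4):
Let General R play T with probability p. Expected payoff against C3: 3p + (-5)(1−p) = 8p − 5; against C4: (-8)p + 5(1−p) = −13p + 5.
Setting these equal: 8p − 5 = −13p + 5 ⇒ 21p = 10 ⇒ p = 10/21, and the value is (8)·(10/21) − 5 = -25/21.
For General C: with q = P(C3), equating T's and B's payoffs gives 11q − 8 = −10q + 5 ⇒ q = 13/21.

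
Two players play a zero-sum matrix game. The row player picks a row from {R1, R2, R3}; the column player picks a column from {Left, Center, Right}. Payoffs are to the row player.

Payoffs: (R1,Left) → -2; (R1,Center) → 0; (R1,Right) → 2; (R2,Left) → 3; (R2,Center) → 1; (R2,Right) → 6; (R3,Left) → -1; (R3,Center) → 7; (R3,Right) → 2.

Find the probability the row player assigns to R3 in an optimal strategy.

Row minima: R1 → -2, R2 → 1, R3 → -1; maximin = 1.
Column maxima: Left → 3, Center → 7, Right → 6; minimax = 3.
1 ≠ 3, so there is no saddle point; optimal play is mixed.
R1 is strictly dominated by R2, so the row player never plays it.
Right is strictly dominated by Left (it gives the row player strictly more in every row), so the column player never plays it.
On the remaining 2×2 (R2, R3 vs Left, Center):
Let the row player play R2 with probability p. Expected payoff against Left: 3p + (-1)(1−p) = 4p − 1; against Center: 1p + 7(1−p) = −6p + 7.
Setting these equal: 4p − 1 = −6p + 7 ⇒ 10p = 8 ⇒ p = 4/5, and the value is (4)·(4/5) − 1 = 11/5.
For the column player: with q = P(Left), equating R2's and R3's payoffs gives 2q + 1 = −8q + 7 ⇒ q = 3/5.

1/5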